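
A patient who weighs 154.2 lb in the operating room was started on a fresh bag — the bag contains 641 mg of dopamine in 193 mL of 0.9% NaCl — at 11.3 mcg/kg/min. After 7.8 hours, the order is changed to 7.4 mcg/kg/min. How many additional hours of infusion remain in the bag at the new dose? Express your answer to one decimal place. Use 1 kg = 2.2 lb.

Initial rate:
Weight = 154.2 lb ÷ 2.2 lb/kg = 70.09091 kg
Dose = 11.3 mcg/kg/min × 70.09091 kg = 792.0273 mcg/min
792.0273 mcg/min × 60 min/hr = 47521.64 mcg/hr
Concentration = 641 mg ÷ 193 mL = 3.321244 mg/mL = 3321.244 mcg/mL
Rate = 47521.64 mcg/hr ÷ 3321.244 mcg/mL = 14.30839 mL/hr
Volume infused so far = 14.30839 mL/hr × 7.8 hr = 111.6054 mL
Volume remaining = 193 − 111.6054 = 81.39458 mL
New rate:
Dose = 7.4 mcg/kg/min × 70.09091 kg = 518.6727 mcg/min
518.6727 mcg/min × 60 min/hr = 31120.36 mcg/hr
Rate = 31120.36 mcg/hr ÷ 3321.244 mcg/mL = 9.370094 mL/hr
Time remaining = 81.39458 mL ÷ 9.370094 mL/hr = 8.686635 hr

8.7 hours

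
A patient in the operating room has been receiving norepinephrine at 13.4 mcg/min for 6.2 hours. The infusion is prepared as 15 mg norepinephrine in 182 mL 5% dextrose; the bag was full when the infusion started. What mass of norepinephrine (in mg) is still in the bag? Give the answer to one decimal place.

13.4 mcg/min × 60 min/hr = 804 mcg/hr
Concentration = 15 mg ÷ 182 mL = 0.08241758 mg/mL = 82.41758 mcg/mL
Rate = 804 mcg/hr ÷ 82.41758 mcg/mL = 9.7552 mL/hr
Volume infused = 9.7552 mL/hr × 6.2 hr = 60.48224 mL
Volume remaining = 182 − 60.48224 = 121.5178 mL
Drug remaining = 121.5178 mL × 82.41758 mcg/mL = 10015.2 mcg = 10.0152 mg

10.0 mg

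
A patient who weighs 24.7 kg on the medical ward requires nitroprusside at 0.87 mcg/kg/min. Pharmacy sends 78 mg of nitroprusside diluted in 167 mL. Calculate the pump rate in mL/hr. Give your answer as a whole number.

3 mL/hr

Dose = 0.87 mcg/kg/min × 24.7 kg = 21.489 mcg/min
21.489 mcg/min × 60 min/hr = 1289.34 mcg/hr
Concentration = 78 mg ÷ 167 mL = 0.4670659 mg/mL = 467.0659 mcg/mL
Rate = 1289.34 mcg/hr ÷ 467.0659 mcg/mL = 2.76051 mL/hr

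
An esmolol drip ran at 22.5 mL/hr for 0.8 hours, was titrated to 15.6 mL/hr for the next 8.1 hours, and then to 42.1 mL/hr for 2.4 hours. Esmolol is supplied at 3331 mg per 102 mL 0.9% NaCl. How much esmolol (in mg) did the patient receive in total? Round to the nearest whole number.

Concentration = 3331 mg ÷ 102 mL = 32.65686 mg/mL
Stage 1: 22.5 mL/hr × 0.8 hr = 18 mL → 18 mL × 32.65686 mg/mL = 587.8235 mg
Stage 2: 15.6 mL/hr × 8.1 hr = 126.36 mL → 126.36 mL × 32.65686 mg/mL = 4126.521 mg
Stage 3: 42.1 mL/hr × 2.4 hr = 101.04 mL → 101.04 mL × 32.65686 mg/mL = 3299.649 mg
Total = 587.8235 + 4126.521 + 3299.649 = 8013.994 mg

8014 mg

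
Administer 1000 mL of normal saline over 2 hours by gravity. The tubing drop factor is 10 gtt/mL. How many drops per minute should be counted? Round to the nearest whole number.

1000 mL ÷ (2 hr × 60 = 120 min) = 8.333333 mL/min
8.333333 mL/min × 10 gtt/mL = 83.33333 gtt/min

83 gtt/min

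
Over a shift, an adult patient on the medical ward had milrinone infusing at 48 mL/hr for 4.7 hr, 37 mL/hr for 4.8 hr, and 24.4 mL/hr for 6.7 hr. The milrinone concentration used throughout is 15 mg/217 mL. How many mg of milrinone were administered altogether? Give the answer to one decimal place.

39.2 mg

Concentration = 15 mg ÷ 217 mL = 0.06912442 mg/mL
Stage 1: 48 mL/hr × 4.7 hr = 225.6 mL → 225.6 mL × 0.06912442 mg/mL = 15.59447 mg
Stage 2: 37 mL/hr × 4.8 hr = 177.6 mL → 177.6 mL × 0.06912442 mg/mL = 12.2765 mg
Stage 3: 24.4 mL/hr × 6.7 hr = 163.48 mL → 163.48 mL × 0.06912442 mg/mL = 11.30046 mg
Total = 15.59447 + 12.2765 + 11.30046 = 39.17143 mg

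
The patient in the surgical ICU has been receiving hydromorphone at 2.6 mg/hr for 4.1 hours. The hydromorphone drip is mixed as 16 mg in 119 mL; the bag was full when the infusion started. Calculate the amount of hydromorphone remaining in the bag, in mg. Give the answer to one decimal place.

5.3 mg

Concentration = 16 mg ÷ 119 mL = 0.1344538 mg/mL
Rate = 2.6 mg/hr ÷ 0.1344538 mg/mL = 19.3375 mL/hr
Volume infused = 19.3375 mL/hr × 4.1 hr = 79.28375 mL
Volume remaining = 119 − 79.28375 = 39.71625 mL
Drug remaining = 39.71625 mL × 0.1344538 mg/mL = 5.34 mg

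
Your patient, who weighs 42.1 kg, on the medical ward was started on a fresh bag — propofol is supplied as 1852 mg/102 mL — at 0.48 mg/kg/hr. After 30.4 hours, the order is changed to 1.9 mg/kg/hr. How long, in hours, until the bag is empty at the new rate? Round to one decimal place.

15.5 hours

Initial rate:
Dose = 0.48 mg/kg/hr × 42.1 kg = 20.208 mg/hr
Concentration = 1852 mg ÷ 102 mL = 18.15686 mg/mL
Rate = 20.208 mg/hr ÷ 18.15686 mg/mL = 1.112968 mL/hr
Volume infused so far = 1.112968 mL/hr × 30.4 hr = 33.83422 mL
Volume remaining = 102 − 33.83422 = 68.16578 mL
New rate:
Dose = 1.9 mg/kg/hr × 42.1 kg = 79.99 mg/hr
Rate = 79.99 mg/hr ÷ 18.15686 mg/mL = 4.405497 mL/hr
Time remaining = 68.16578 mL ÷ 4.405497 mL/hr = 15.47289 hr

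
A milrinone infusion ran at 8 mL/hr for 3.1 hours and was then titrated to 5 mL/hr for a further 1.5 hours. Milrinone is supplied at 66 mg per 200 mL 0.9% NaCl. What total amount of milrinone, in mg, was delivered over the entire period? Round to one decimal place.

Concentration = 66 mg ÷ 200 mL = 0.33 mg/mL
Stage 1: 8 mL/hr × 3.1 hr = 24.8 mL → 24.8 mL × 0.33 mg/mL = 8.184 mg
Stage 2: 5 mL/hr × 1.5 hr = 7.5 mL → 7.5 mL × 0.33 mg/mL = 2.475 mg
Total = 8.184 + 2.475 = 10.659 mg

10.7 mg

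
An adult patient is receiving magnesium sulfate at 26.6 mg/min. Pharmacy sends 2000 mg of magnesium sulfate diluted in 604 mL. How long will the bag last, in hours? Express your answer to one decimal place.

1.3 hours

26.6 mg/min × 60 min/hr = 1596 mg/hr
Concentration = 2000 mg ÷ 604 mL = 3.311258 mg/mL
Rate = 1596 mg/hr ÷ 3.311258 mg/mL = 481.992 mL/hr
Duration = 604 mL ÷ 481.992 mL/hr = 1.253133 hr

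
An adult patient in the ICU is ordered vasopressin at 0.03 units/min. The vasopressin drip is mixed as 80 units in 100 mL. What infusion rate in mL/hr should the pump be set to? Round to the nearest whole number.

2 mL/hr

0.03 units/min × 60 min/hr = 1.8 units/hr
Concentration = 80 units ÷ 100 mL = 0.8 units/mL
Rate = 1.8 units/hr ÷ 0.8 units/mL = 2.25 mL/hr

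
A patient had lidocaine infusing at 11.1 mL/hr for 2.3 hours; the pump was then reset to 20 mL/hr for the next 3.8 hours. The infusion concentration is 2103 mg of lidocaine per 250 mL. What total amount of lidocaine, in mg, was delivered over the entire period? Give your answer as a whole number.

854 mg

Concentration = 2103 mg ÷ 250 mL = 8.412 mg/mL
Stage 1: 11.1 mL/hr × 2.3 hr = 25.53 mL → 25.53 mL × 8.412 mg/mL = 214.7584 mg
Stage 2: 20 mL/hr × 3.8 hr = 76 mL → 76 mL × 8.412 mg/mL = 639.312 mg
Total = 214.7584 + 639.312 = 854.0704 mg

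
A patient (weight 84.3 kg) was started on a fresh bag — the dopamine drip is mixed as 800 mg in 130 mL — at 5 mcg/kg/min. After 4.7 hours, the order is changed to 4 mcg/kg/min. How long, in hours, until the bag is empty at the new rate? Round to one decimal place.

33.7 hours

Initial rate:
Dose = 5 mcg/kg/min × 84.3 kg = 421.5 mcg/min
421.5 mcg/min × 60 min/hr = 25290 mcg/hr
Concentration = 800 mg ÷ 130 mL = 6.153846 mg/mL = 6153.846 mcg/mL
Rate = 25290 mcg/hr ÷ 6153.846 mcg/mL = 4.109625 mL/hr
Volume infused so far = 4.109625 mL/hr × 4.7 hr = 19.31524 mL
Volume remaining = 130 − 19.31524 = 110.6848 mL
New rate:
Dose = 4 mcg/kg/min × 84.3 kg = 337.2 mcg/min
337.2 mcg/min × 60 min/hr = 20232 mcg/hr
Rate = 20232 mcg/hr ÷ 6153.846 mcg/mL = 3.2877 mL/hr
Time remaining = 110.6848 mL ÷ 3.2877 mL/hr = 33.66632 hr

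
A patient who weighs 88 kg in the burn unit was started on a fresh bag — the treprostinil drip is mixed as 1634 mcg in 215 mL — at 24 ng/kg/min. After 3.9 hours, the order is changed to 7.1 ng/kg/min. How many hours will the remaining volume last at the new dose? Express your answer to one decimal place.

30.4 hours

Initial rate:
Dose = 24 ng/kg/min × 88 kg = 2112 ng/min
2112 ng/min × 60 min/hr = 126720 ng/hr
Concentration = 1634 mcg ÷ 215 mL = 7.6 mcg/mL = 7600 ng/mL
Rate = 126720 ng/hr ÷ 7600 ng/mL = 16.67368 mL/hr
Volume infused so far = 16.67368 mL/hr × 3.9 hr = 65.02737 mL
Volume remaining = 215 − 65.02737 = 149.9726 mL
New rate:
Dose = 7.1 ng/kg/min × 88 kg = 624.8 ng/min
624.8 ng/min × 60 min/hr = 37488 ng/hr
Rate = 37488 ng/hr ÷ 7600 ng/mL = 4.932632 mL/hr
Time remaining = 149.9726 mL ÷ 4.932632 mL/hr = 30.40418 hr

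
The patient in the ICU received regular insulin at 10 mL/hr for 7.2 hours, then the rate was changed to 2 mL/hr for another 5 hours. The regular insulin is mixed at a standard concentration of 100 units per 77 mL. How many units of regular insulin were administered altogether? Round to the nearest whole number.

Concentration = 100 units ÷ 77 mL = 1.298701 units/mL
Stage 1: 10 mL/hr × 7.2 hr = 72 mL → 72 mL × 1.298701 units/mL = 93.50649 units
Stage 2: 2 mL/hr × 5 hr = 10 mL → 10 mL × 1.298701 units/mL = 12.98701 units
Total = 93.50649 + 12.98701 = 106.4935 units

106 units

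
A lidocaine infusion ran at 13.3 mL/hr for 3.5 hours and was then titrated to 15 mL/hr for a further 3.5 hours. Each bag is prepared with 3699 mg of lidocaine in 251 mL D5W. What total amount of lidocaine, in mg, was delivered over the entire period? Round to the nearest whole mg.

Concentration = 3699 mg ÷ 251 mL = 14.73705 mg/mL
Stage 1: 13.3 mL/hr × 3.5 hr = 46.55 mL → 46.55 mL × 14.73705 mg/mL = 686.0098 mg
Stage 2: 15 mL/hr × 3.5 hr = 52.5 mL → 52.5 mL × 14.73705 mg/mL = 773.6952 mg
Total = 686.0098 + 773.6952 = 1459.705 mg

1460 mg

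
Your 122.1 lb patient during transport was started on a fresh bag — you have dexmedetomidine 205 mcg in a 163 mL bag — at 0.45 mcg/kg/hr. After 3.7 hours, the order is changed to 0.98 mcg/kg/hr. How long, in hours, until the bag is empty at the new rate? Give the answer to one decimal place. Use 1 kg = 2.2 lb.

Initial rate:
Weight = 122.1 lb ÷ 2.2 lb/kg = 55.5 kg
Dose = 0.45 mcg/kg/hr × 55.5 kg = 24.975 mcg/hr
Concentration = 205 mcg ÷ 163 mL = 1.257669 mcg/mL
Rate = 24.975 mcg/hr ÷ 1.257669 mcg/mL = 19.85817 mL/hr
Volume infused so far = 19.85817 mL/hr × 3.7 hr = 73.47523 mL
Volume remaining = 163 − 73.47523 = 89.52477 mL
New rate:
Dose = 0.98 mcg/kg/hr × 55.5 kg = 54.39 mcg/hr
Rate = 54.39 mcg/hr ÷ 1.257669 mcg/mL = 43.24668 mL/hr
Time remaining = 89.52477 mL ÷ 43.24668 mL/hr = 2.070096 hr

2.1 hours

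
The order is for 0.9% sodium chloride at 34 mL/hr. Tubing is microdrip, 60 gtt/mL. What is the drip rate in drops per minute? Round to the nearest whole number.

34 gtt/min

34 mL/hr ÷ 60 min/hr = 0.5666667 mL/min
0.5666667 mL/min × 60 gtt/mL = 34 gtt/min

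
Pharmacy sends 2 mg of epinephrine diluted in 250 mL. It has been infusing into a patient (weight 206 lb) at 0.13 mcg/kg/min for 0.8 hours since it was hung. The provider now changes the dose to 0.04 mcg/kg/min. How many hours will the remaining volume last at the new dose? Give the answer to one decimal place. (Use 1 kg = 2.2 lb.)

6.3 hours

Initial rate:
Weight = 206 lb ÷ 2.2 lb/kg = 93.63636 kg
Dose = 0.13 mcg/kg/min × 93.63636 kg = 12.17273 mcg/min
12.17273 mcg/min × 60 min/hr = 730.3636 mcg/hr
Concentration = 2 mg ÷ 250 mL = 0.008 mg/mL = 8 mcg/mL
Rate = 730.3636 mcg/hr ÷ 8 mcg/mL = 91.29545 mL/hr
Volume infused so far = 91.29545 mL/hr × 0.8 hr = 73.03636 mL
Volume remaining = 250 − 73.03636 = 176.9636 mL
New rate:
Dose = 0.04 mcg/kg/min × 93.63636 kg = 3.745455 mcg/min
3.745455 mcg/min × 60 min/hr = 224.7273 mcg/hr
Rate = 224.7273 mcg/hr ÷ 8 mcg/mL = 28.09091 mL/hr
Time remaining = 176.9636 mL ÷ 28.09091 mL/hr = 6.299676 hr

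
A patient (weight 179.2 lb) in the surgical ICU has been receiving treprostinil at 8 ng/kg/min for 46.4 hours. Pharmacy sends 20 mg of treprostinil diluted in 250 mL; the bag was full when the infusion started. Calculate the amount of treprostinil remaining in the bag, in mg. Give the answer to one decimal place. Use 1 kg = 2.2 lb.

Weight = 179.2 lb ÷ 2.2 lb/kg = 81.45455 kg
Dose = 8 ng/kg/min × 81.45455 kg = 651.6364 ng/min
651.6364 ng/min × 60 min/hr = 39098.18 ng/hr
Concentration = 20 mg ÷ 250 mL = 0.08 mg/mL = 80000 ng/mL
Rate = 39098.18 ng/hr ÷ 80000 ng/mL = 0.4887273 mL/hr
Volume infused = 0.4887273 mL/hr × 46.4 hr = 22.67695 mL
Volume remaining = 250 − 22.67695 = 227.3231 mL
Drug remaining = 227.3231 mL × 80000 ng/mL = 18185844 ng = 18.18584 mg

18.2 mg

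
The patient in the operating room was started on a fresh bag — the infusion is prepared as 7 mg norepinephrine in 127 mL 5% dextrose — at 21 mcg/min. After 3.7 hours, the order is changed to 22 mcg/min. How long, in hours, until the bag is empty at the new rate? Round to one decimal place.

1.8 hours

Initial rate:
21 mcg/min × 60 min/hr = 1260 mcg/hr
Concentration = 7 mg ÷ 127 mL = 0.05511811 mg/mL = 55.11811 mcg/mL
Rate = 1260 mcg/hr ÷ 55.11811 mcg/mL = 22.86 mL/hr
Volume infused so far = 22.86 mL/hr × 3.7 hr = 84.582 mL
Volume remaining = 127 − 84.582 = 42.418 mL
New rate:
22 mcg/min × 60 min/hr = 1320 mcg/hr
Rate = 1320 mcg/hr ÷ 55.11811 mcg/mL = 23.94857 mL/hr
Time remaining = 42.418 mL ÷ 23.94857 mL/hr = 1.771212 hr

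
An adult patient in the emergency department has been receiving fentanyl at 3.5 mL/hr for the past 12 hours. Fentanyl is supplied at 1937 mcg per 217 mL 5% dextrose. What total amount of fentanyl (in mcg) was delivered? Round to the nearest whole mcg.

Concentration = 1937 mcg ÷ 217 mL = 8.926267 mcg/mL
Drug rate = 3.5 mL/hr × 8.926267 mcg/mL = 31.24194 mcg/hr
Total = 31.24194 mcg/hr × 12 hr = 374.9032 mcg

375 mcg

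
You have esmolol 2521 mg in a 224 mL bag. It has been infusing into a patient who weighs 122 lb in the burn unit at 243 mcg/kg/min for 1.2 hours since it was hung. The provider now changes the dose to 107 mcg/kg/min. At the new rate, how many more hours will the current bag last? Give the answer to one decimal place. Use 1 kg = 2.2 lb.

4.4 hours

Initial rate:
Weight = 122 lb ÷ 2.2 lb/kg = 55.45455 kg
Dose = 243 mcg/kg/min × 55.45455 kg = 13475.45 mcg/min
13475.45 mcg/min × 60 min/hr = 808527.3 mcg/hr
Concentration = 2521 mg ÷ 224 mL = 11.25446 mg/mL = 11254.46 mcg/mL
Rate = 808527.3 mcg/hr ÷ 11254.46 mcg/mL = 71.84058 mL/hr
Volume infused so far = 71.84058 mL/hr × 1.2 hr = 86.2087 mL
Volume remaining = 224 − 86.2087 = 137.7913 mL
New rate:
Dose = 107 mcg/kg/min × 55.45455 kg = 5933.636 mcg/min
5933.636 mcg/min × 60 min/hr = 356018.2 mcg/hr
Rate = 356018.2 mcg/hr ÷ 11254.46 mcg/mL = 31.63351 mL/hr
Time remaining = 137.7913 mL ÷ 31.63351 mL/hr = 4.355865 hr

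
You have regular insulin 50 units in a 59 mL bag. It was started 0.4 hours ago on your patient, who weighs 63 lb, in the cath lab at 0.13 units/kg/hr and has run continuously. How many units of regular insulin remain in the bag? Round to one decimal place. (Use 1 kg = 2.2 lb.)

Weight = 63 lb ÷ 2.2 lb/kg = 28.63636 kg
Dose = 0.13 units/kg/hr × 28.63636 kg = 3.722727 units/hr
Concentration = 50 units ÷ 59 mL = 0.8474576 units/mL
Rate = 3.722727 units/hr ÷ 0.8474576 units/mL = 4.392818 mL/hr
Volume infused = 4.392818 mL/hr × 0.4 hr = 1.757127 mL
Volume remaining = 59 − 1.757127 = 57.24287 mL
Drug remaining = 57.24287 mL × 0.8474576 units/mL = 48.51091 units

48.5 units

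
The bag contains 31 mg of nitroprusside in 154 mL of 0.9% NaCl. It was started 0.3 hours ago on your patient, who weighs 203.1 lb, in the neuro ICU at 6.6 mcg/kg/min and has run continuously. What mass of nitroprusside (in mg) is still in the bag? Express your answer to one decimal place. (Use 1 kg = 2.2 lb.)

20.0 mg

Weight = 203.1 lb ÷ 2.2 lb/kg = 92.31818 kg
Dose = 6.6 mcg/kg/min × 92.31818 kg = 609.3 mcg/min
609.3 mcg/min × 60 min/hr = 36558 mcg/hr
Concentration = 31 mg ÷ 154 mL = 0.2012987 mg/mL = 201.2987 mcg/mL
Rate = 36558 mcg/hr ÷ 201.2987 mcg/mL = 181.6107 mL/hr
Volume infused = 181.6107 mL/hr × 0.3 hr = 54.48321 mL
Volume remaining = 154 − 54.48321 = 99.51679 mL
Drug remaining = 99.51679 mL × 201.2987 mcg/mL = 20032.6 mcg = 20.0326 mg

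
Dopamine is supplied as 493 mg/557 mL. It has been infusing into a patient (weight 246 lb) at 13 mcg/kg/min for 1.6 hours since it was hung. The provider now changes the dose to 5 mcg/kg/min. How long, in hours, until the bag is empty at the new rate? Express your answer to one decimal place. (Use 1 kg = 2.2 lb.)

Initial rate:
Weight = 246 lb ÷ 2.2 lb/kg = 111.8182 kg
Dose = 13 mcg/kg/min × 111.8182 kg = 1453.636 mcg/min
1453.636 mcg/min × 60 min/hr = 87218.18 mcg/hr
Concentration = 493 mg ÷ 557 mL = 0.8850987 mg/mL = 885.0987 mcg/mL
Rate = 87218.18 mcg/hr ÷ 885.0987 mcg/mL = 98.54062 mL/hr
Volume infused so far = 98.54062 mL/hr × 1.6 hr = 157.665 mL
Volume remaining = 557 − 157.665 = 399.335 mL
New rate:
Dose = 5 mcg/kg/min × 111.8182 kg = 559.0909 mcg/min
559.0909 mcg/min × 60 min/hr = 33545.45 mcg/hr
Rate = 33545.45 mcg/hr ÷ 885.0987 mcg/mL = 37.90024 mL/hr
Time remaining = 399.335 mL ÷ 37.90024 mL/hr = 10.53648 hr

10.5 hours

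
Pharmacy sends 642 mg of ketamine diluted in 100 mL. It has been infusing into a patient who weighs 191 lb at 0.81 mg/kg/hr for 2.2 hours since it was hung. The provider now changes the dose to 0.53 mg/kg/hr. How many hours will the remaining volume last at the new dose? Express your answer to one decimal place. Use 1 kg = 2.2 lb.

10.6 hours

Initial rate:
Weight = 191 lb ÷ 2.2 lb/kg = 86.81818 kg
Dose = 0.81 mg/kg/hr × 86.81818 kg = 70.32273 mg/hr
Concentration = 642 mg ÷ 100 mL = 6.42 mg/mL
Rate = 70.32273 mg/hr ÷ 6.42 mg/mL = 10.9537 mL/hr
Volume infused so far = 10.9537 mL/hr × 2.2 hr = 24.09813 mL
Volume remaining = 100 − 24.09813 = 75.90187 mL
New rate:
Dose = 0.53 mg/kg/hr × 86.81818 kg = 46.01364 mg/hr
Rate = 46.01364 mg/hr ÷ 6.42 mg/mL = 7.167233 mL/hr
Time remaining = 75.90187 mL ÷ 7.167233 mL/hr = 10.59012 hr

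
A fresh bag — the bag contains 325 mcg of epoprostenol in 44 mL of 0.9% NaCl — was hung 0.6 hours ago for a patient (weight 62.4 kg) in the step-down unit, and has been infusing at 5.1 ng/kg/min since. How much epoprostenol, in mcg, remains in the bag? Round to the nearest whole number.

314 mcg

Dose = 5.1 ng/kg/min × 62.4 kg = 318.24 ng/min
318.24 ng/min × 60 min/hr = 19094.4 ng/hr
Concentration = 325 mcg ÷ 44 mL = 7.386364 mcg/mL = 7386.364 ng/mL
Rate = 19094.4 ng/hr ÷ 7386.364 ng/mL = 2.585088 mL/hr
Volume infused = 2.585088 mL/hr × 0.6 hr = 1.551053 mL
Volume remaining = 44 − 1.551053 = 42.44895 mL
Drug remaining = 42.44895 mL × 7386.364 ng/mL = 313543.4 ng = 313.5434 mcg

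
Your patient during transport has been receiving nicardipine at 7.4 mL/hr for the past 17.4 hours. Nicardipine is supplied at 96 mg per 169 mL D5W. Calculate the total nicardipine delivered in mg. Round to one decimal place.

Concentration = 96 mg ÷ 169 mL = 0.5680473 mg/mL
Drug rate = 7.4 mL/hr × 0.5680473 mg/mL = 4.20355 mg/hr
Total = 4.20355 mg/hr × 17.4 hr = 73.14178 mg

73.1 mg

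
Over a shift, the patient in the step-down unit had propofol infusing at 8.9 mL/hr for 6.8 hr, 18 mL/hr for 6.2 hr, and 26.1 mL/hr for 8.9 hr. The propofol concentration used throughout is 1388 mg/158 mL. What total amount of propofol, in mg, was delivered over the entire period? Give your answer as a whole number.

Concentration = 1388 mg ÷ 158 mL = 8.78481 mg/mL
Stage 1: 8.9 mL/hr × 6.8 hr = 60.52 mL → 60.52 mL × 8.78481 mg/mL = 531.6567 mg
Stage 2: 18 mL/hr × 6.2 hr = 111.6 mL → 111.6 mL × 8.78481 mg/mL = 980.3848 mg
Stage 3: 26.1 mL/hr × 8.9 hr = 232.29 mL → 232.29 mL × 8.78481 mg/mL = 2040.624 mg
Total = 531.6567 + 980.3848 + 2040.624 = 3552.665 mg

3553 mg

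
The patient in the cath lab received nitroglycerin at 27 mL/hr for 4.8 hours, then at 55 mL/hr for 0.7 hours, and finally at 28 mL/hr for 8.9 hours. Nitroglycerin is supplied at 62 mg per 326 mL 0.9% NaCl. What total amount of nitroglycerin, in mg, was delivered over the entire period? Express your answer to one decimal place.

79.4 mg

Concentration = 62 mg ÷ 326 mL = 0.190184 mg/mL
Stage 1: 27 mL/hr × 4.8 hr = 129.6 mL → 129.6 mL × 0.190184 mg/mL = 24.64785 mg
Stage 2: 55 mL/hr × 0.7 hr = 38.5 mL → 38.5 mL × 0.190184 mg/mL = 7.322086 mg
Stage 3: 28 mL/hr × 8.9 hr = 249.2 mL → 249.2 mL × 0.190184 mg/mL = 47.39387 mg
Total = 24.64785 + 7.322086 + 47.39387 = 79.3638 mg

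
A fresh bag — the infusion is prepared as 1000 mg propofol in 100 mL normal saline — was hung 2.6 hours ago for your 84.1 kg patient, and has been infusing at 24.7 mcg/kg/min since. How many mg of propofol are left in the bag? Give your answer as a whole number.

Dose = 24.7 mcg/kg/min × 84.1 kg = 2077.27 mcg/min
2077.27 mcg/min × 60 min/hr = 124636.2 mcg/hr
Concentration = 1000 mg ÷ 100 mL = 10 mg/mL = 10000 mcg/mL
Rate = 124636.2 mcg/hr ÷ 10000 mcg/mL = 12.46362 mL/hr
Volume infused = 12.46362 mL/hr × 2.6 hr = 32.40541 mL
Volume remaining = 100 − 32.40541 = 67.59459 mL
Drug remaining = 67.59459 mL × 10000 mcg/mL = 675945.9 mcg = 675.9459 mg

676 mg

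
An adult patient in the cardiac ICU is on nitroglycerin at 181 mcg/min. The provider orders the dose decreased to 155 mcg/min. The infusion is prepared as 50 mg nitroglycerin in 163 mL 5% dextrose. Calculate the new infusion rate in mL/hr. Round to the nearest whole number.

155 mcg/min × 60 min/hr = 9300 mcg/hr
Concentration = 50 mg ÷ 163 mL = 0.3067485 mg/mL = 306.7485 mcg/mL
Rate = 9300 mcg/hr ÷ 306.7485 mcg/mL = 30.318 mL/hr

30 mL/hr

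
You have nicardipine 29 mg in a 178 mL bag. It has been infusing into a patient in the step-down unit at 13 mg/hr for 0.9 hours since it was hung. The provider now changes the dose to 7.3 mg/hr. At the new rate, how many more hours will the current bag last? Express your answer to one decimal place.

Initial rate:
Concentration = 29 mg ÷ 178 mL = 0.1629213 mg/mL
Rate = 13 mg/hr ÷ 0.1629213 mg/mL = 79.7931 mL/hr
Volume infused so far = 79.7931 mL/hr × 0.9 hr = 71.81379 mL
Volume remaining = 178 − 71.81379 = 106.1862 mL
New rate:
Rate = 7.3 mg/hr ÷ 0.1629213 mg/mL = 44.8069 mL/hr
Time remaining = 106.1862 mL ÷ 44.8069 mL/hr = 2.369863 hr

2.4 hours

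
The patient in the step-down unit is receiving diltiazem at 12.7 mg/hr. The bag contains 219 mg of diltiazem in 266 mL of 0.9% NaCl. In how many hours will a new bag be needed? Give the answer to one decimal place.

Concentration = 219 mg ÷ 266 mL = 0.8233083 mg/mL
Rate = 12.7 mg/hr ÷ 0.8233083 mg/mL = 15.42557 mL/hr
Duration = 266 mL ÷ 15.42557 mL/hr = 17.24409 hr

17.2 hours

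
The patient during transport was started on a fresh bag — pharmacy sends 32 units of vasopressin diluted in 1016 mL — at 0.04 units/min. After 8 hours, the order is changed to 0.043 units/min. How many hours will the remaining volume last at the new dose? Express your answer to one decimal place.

Initial rate:
0.04 units/min × 60 min/hr = 2.4 units/hr
Concentration = 32 units ÷ 1016 mL = 0.03149606 units/mL
Rate = 2.4 units/hr ÷ 0.03149606 units/mL = 76.2 mL/hr
Volume infused so far = 76.2 mL/hr × 8 hr = 609.6 mL
Volume remaining = 1016 − 609.6 = 406.4 mL
New rate:
0.043 units/min × 60 min/hr = 2.58 units/hr
Rate = 2.58 units/hr ÷ 0.03149606 units/mL = 81.915 mL/hr
Time remaining = 406.4 mL ÷ 81.915 mL/hr = 4.96124 hr

5.0 hours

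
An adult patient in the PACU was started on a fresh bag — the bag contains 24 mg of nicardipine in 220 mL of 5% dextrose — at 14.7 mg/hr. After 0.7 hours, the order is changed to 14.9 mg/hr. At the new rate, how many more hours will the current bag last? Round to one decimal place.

Initial rate:
Concentration = 24 mg ÷ 220 mL = 0.1090909 mg/mL
Rate = 14.7 mg/hr ÷ 0.1090909 mg/mL = 134.75 mL/hr
Volume infused so far = 134.75 mL/hr × 0.7 hr = 94.325 mL
Volume remaining = 220 − 94.325 = 125.675 mL
New rate:
Rate = 14.9 mg/hr ÷ 0.1090909 mg/mL = 136.5833 mL/hr
Time remaining = 125.675 mL ÷ 136.5833 mL/hr = 0.9201342 hr

0.9 hours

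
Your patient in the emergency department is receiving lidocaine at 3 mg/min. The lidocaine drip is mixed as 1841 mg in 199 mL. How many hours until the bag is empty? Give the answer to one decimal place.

10.2 hours

3 mg/min × 60 min/hr = 180 mg/hr
Concentration = 1841 mg ÷ 199 mL = 9.251256 mg/mL
Rate = 180 mg/hr ÷ 9.251256 mg/mL = 19.45682 mL/hr
Duration = 199 mL ÷ 19.45682 mL/hr = 10.22778 hr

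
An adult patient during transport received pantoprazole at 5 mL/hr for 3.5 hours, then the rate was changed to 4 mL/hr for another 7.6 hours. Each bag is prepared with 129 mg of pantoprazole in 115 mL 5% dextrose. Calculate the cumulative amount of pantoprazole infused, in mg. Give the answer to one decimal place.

53.7 mg

Concentration = 129 mg ÷ 115 mL = 1.121739 mg/mL
Stage 1: 5 mL/hr × 3.5 hr = 17.5 mL → 17.5 mL × 1.121739 mg/mL = 19.63043 mg
Stage 2: 4 mL/hr × 7.6 hr = 30.4 mL → 30.4 mL × 1.121739 mg/mL = 34.10087 mg
Total = 19.63043 + 34.10087 = 53.7313 mg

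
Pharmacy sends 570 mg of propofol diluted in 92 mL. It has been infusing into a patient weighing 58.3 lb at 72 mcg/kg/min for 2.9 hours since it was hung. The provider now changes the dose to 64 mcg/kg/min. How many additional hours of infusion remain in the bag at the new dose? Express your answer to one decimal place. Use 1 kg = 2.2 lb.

2.3 hours

Initial rate:
Weight = 58.3 lb ÷ 2.2 lb/kg = 26.5 kg
Dose = 72 mcg/kg/min × 26.5 kg = 1908 mcg/min
1908 mcg/min × 60 min/hr = 114480 mcg/hr
Concentration = 570 mg ÷ 92 mL = 6.195652 mg/mL = 6195.652 mcg/mL
Rate = 114480 mcg/hr ÷ 6195.652 mcg/mL = 18.47747 mL/hr
Volume infused so far = 18.47747 mL/hr × 2.9 hr = 53.58467 mL
Volume remaining = 92 − 53.58467 = 38.41533 mL
New rate:
Dose = 64 mcg/kg/min × 26.5 kg = 1696 mcg/min
1696 mcg/min × 60 min/hr = 101760 mcg/hr
Rate = 101760 mcg/hr ÷ 6195.652 mcg/mL = 16.42442 mL/hr
Time remaining = 38.41533 mL ÷ 16.42442 mL/hr = 2.338915 hr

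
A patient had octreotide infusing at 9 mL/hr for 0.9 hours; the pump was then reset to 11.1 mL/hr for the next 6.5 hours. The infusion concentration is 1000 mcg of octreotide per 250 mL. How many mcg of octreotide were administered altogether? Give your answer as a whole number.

Concentration = 1000 mcg ÷ 250 mL = 4 mcg/mL
Stage 1: 9 mL/hr × 0.9 hr = 8.1 mL → 8.1 mL × 4 mcg/mL = 32.4 mcg
Stage 2: 11.1 mL/hr × 6.5 hr = 72.15 mL → 72.15 mL × 4 mcg/mL = 288.6 mcg
Total = 32.4 + 288.6 = 321 mcg

321 mcg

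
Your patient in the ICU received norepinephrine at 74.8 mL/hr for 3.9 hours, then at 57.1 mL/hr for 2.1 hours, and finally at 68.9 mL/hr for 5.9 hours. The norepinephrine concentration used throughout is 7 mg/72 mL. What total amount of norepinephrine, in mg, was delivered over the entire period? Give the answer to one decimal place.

Concentration = 7 mg ÷ 72 mL = 0.09722222 mg/mL
Stage 1: 74.8 mL/hr × 3.9 hr = 291.72 mL → 291.72 mL × 0.09722222 mg/mL = 28.36167 mg
Stage 2: 57.1 mL/hr × 2.1 hr = 119.91 mL → 119.91 mL × 0.09722222 mg/mL = 11.65792 mg
Stage 3: 68.9 mL/hr × 5.9 hr = 406.51 mL → 406.51 mL × 0.09722222 mg/mL = 39.52181 mg
Total = 28.36167 + 11.65792 + 39.52181 = 79.54139 mg

79.5 mg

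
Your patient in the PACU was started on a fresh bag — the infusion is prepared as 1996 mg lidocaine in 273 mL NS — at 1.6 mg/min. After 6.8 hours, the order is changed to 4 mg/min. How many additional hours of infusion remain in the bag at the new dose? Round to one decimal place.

Initial rate:
1.6 mg/min × 60 min/hr = 96 mg/hr
Concentration = 1996 mg ÷ 273 mL = 7.311355 mg/mL
Rate = 96 mg/hr ÷ 7.311355 mg/mL = 13.13026 mL/hr
Volume infused so far = 13.13026 mL/hr × 6.8 hr = 89.28577 mL
Volume remaining = 273 − 89.28577 = 183.7142 mL
New rate:
4 mg/min × 60 min/hr = 240 mg/hr
Rate = 240 mg/hr ÷ 7.311355 mg/mL = 32.82565 mL/hr
Time remaining = 183.7142 mL ÷ 32.82565 mL/hr = 5.596667 hr

5.6 hours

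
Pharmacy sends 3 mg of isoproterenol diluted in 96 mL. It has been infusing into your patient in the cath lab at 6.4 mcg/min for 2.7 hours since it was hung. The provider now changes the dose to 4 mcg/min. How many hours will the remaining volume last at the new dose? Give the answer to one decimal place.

Initial rate:
6.4 mcg/min × 60 min/hr = 384 mcg/hr
Concentration = 3 mg ÷ 96 mL = 0.03125 mg/mL = 31.25 mcg/mL
Rate = 384 mcg/hr ÷ 31.25 mcg/mL = 12.288 mL/hr
Volume infused so far = 12.288 mL/hr × 2.7 hr = 33.1776 mL
Volume remaining = 96 − 33.1776 = 62.8224 mL
New rate:
4 mcg/min × 60 min/hr = 240 mcg/hr
Rate = 240 mcg/hr ÷ 31.25 mcg/mL = 7.68 mL/hr
Time remaining = 62.8224 mL ÷ 7.68 mL/hr = 8.18 hr

8.2 hours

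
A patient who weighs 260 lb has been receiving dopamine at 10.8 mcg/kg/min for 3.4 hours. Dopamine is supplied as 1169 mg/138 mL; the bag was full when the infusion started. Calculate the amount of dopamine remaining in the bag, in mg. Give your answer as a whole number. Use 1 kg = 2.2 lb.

909 mg

Weight = 260 lb ÷ 2.2 lb/kg = 118.1818 kg
Dose = 10.8 mcg/kg/min × 118.1818 kg = 1276.364 mcg/min
1276.364 mcg/min × 60 min/hr = 76581.82 mcg/hr
Concentration = 1169 mg ÷ 138 mL = 8.471014 mg/mL = 8471.014 mcg/mL
Rate = 76581.82 mcg/hr ÷ 8471.014 mcg/mL = 9.040454 mL/hr
Volume infused = 9.040454 mL/hr × 3.4 hr = 30.73754 mL
Volume remaining = 138 − 30.73754 = 107.2625 mL
Drug remaining = 107.2625 mL × 8471.014 mcg/mL = 908621.8 mcg = 908.6218 mg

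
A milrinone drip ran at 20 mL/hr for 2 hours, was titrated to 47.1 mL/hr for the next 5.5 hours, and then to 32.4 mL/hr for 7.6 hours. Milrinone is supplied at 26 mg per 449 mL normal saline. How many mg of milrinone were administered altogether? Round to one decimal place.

31.6 mg

Concentration = 26 mg ÷ 449 mL = 0.05790646 mg/mL
Stage 1: 20 mL/hr × 2 hr = 40 mL → 40 mL × 0.05790646 mg/mL = 2.316258 mg
Stage 2: 47.1 mL/hr × 5.5 hr = 259.05 mL → 259.05 mL × 0.05790646 mg/mL = 15.00067 mg
Stage 3: 32.4 mL/hr × 7.6 hr = 246.24 mL → 246.24 mL × 0.05790646 mg/mL = 14.25889 mg
Total = 2.316258 + 15.00067 + 14.25889 = 31.57581 mg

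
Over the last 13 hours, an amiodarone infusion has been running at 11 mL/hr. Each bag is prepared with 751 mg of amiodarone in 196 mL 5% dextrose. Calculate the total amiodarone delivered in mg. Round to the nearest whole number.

Concentration = 751 mg ÷ 196 mL = 3.831633 mg/mL
Drug rate = 11 mL/hr × 3.831633 mg/mL = 42.14796 mg/hr
Total = 42.14796 mg/hr × 13 hr = 547.9235 mg

548 mg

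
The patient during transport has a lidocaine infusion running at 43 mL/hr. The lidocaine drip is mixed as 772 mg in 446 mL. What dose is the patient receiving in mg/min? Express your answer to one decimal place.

1.2 mg/min

Concentration = 772 mg ÷ 446 mL = 1.730942 mg/mL
Drug rate = 43 mL/hr × 1.730942 mg/mL = 74.43049 mg/hr
74.43049 mg/hr ÷ 60 min/hr = 1.240508 mg/min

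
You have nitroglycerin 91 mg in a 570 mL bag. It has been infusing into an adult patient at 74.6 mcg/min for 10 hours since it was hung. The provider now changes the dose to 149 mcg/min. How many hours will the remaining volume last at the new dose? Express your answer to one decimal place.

5.2 hours

Initial rate:
74.6 mcg/min × 60 min/hr = 4476 mcg/hr
Concentration = 91 mg ÷ 570 mL = 0.1596491 mg/mL = 159.6491 mcg/mL
Rate = 4476 mcg/hr ÷ 159.6491 mcg/mL = 28.03648 mL/hr
Volume infused so far = 28.03648 mL/hr × 10 hr = 280.3648 mL
Volume remaining = 570 − 280.3648 = 289.6352 mL
New rate:
149 mcg/min × 60 min/hr = 8940 mcg/hr
Rate = 8940 mcg/hr ÷ 159.6491 mcg/mL = 55.9978 mL/hr
Time remaining = 289.6352 mL ÷ 55.9978 mL/hr = 5.17226 hr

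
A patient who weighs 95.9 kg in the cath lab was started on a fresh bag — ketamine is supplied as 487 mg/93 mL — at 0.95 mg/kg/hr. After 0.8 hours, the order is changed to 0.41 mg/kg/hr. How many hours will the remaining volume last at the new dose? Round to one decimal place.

10.5 hours

Initial rate:
Dose = 0.95 mg/kg/hr × 95.9 kg = 91.105 mg/hr
Concentration = 487 mg ÷ 93 mL = 5.236559 mg/mL
Rate = 91.105 mg/hr ÷ 5.236559 mg/mL = 17.39787 mL/hr
Volume infused so far = 17.39787 mL/hr × 0.8 hr = 13.9183 mL
Volume remaining = 93 − 13.9183 = 79.0817 mL
New rate:
Dose = 0.41 mg/kg/hr × 95.9 kg = 39.319 mg/hr
Rate = 39.319 mg/hr ÷ 5.236559 mg/mL = 7.508556 mL/hr
Time remaining = 79.0817 mL ÷ 7.508556 mL/hr = 10.53221 hr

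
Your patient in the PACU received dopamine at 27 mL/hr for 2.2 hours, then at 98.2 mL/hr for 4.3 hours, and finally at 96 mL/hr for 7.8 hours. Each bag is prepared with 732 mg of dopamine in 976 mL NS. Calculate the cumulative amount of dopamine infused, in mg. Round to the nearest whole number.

923 mg

Concentration = 732 mg ÷ 976 mL = 0.75 mg/mL
Stage 1: 27 mL/hr × 2.2 hr = 59.4 mL → 59.4 mL × 0.75 mg/mL = 44.55 mg
Stage 2: 98.2 mL/hr × 4.3 hr = 422.26 mL → 422.26 mL × 0.75 mg/mL = 316.695 mg
Stage 3: 96 mL/hr × 7.8 hr = 748.8 mL → 748.8 mL × 0.75 mg/mL = 561.6 mg
Total = 44.55 + 316.695 + 561.6 = 922.845 mg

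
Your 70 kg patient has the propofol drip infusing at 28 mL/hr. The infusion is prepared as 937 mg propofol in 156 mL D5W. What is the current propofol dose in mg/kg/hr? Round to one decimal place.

2.4 mg/kg/hr

Concentration = 937 mg ÷ 156 mL = 6.00641 mg/mL
Drug rate = 28 mL/hr × 6.00641 mg/mL = 168.1795 mg/hr
168.1795 mg/hr ÷ 70 kg = 2.402564 mg/kg/hr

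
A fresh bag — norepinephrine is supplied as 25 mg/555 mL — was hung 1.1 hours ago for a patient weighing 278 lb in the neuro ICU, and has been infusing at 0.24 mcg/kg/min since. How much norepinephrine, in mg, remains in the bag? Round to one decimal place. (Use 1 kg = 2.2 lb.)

23.0 mg

Weight = 278 lb ÷ 2.2 lb/kg = 126.3636 kg
Dose = 0.24 mcg/kg/min × 126.3636 kg = 30.32727 mcg/min
30.32727 mcg/min × 60 min/hr = 1819.636 mcg/hr
Concentration = 25 mg ÷ 555 mL = 0.04504505 mg/mL = 45.04505 mcg/mL
Rate = 1819.636 mcg/hr ÷ 45.04505 mcg/mL = 40.39593 mL/hr
Volume infused = 40.39593 mL/hr × 1.1 hr = 44.43552 mL
Volume remaining = 555 − 44.43552 = 510.5645 mL
Drug remaining = 510.5645 mL × 45.04505 mcg/mL = 22998.4 mcg = 22.9984 mg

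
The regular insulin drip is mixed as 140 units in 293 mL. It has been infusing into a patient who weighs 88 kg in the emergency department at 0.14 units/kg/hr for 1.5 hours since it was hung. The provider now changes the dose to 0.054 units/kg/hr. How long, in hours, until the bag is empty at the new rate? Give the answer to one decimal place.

25.6 hours

Initial rate:
Dose = 0.14 units/kg/hr × 88 kg = 12.32 units/hr
Concentration = 140 units ÷ 293 mL = 0.4778157 units/mL
Rate = 12.32 units/hr ÷ 0.4778157 units/mL = 25.784 mL/hr
Volume infused so far = 25.784 mL/hr × 1.5 hr = 38.676 mL
Volume remaining = 293 − 38.676 = 254.324 mL
New rate:
Dose = 0.054 units/kg/hr × 88 kg = 4.752 units/hr
Rate = 4.752 units/hr ÷ 0.4778157 units/mL = 9.945257 mL/hr
Time remaining = 254.324 mL ÷ 9.945257 mL/hr = 25.57239 hr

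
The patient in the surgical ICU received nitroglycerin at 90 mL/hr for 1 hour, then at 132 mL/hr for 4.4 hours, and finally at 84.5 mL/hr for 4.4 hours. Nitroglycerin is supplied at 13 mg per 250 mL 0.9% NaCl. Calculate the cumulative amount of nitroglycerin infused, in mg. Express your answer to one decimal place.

Concentration = 13 mg ÷ 250 mL = 0.052 mg/mL
Stage 1: 90 mL/hr × 1 hr = 90 mL → 90 mL × 0.052 mg/mL = 4.68 mg
Stage 2: 132 mL/hr × 4.4 hr = 580.8 mL → 580.8 mL × 0.052 mg/mL = 30.2016 mg
Stage 3: 84.5 mL/hr × 4.4 hr = 371.8 mL → 371.8 mL × 0.052 mg/mL = 19.3336 mg
Total = 4.68 + 30.2016 + 19.3336 = 54.2152 mg

54.2 mg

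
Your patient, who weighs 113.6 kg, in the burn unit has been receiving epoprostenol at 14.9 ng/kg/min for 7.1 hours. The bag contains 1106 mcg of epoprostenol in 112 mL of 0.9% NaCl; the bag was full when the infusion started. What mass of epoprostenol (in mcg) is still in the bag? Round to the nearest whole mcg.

Dose = 14.9 ng/kg/min × 113.6 kg = 1692.64 ng/min
1692.64 ng/min × 60 min/hr = 101558.4 ng/hr
Concentration = 1106 mcg ÷ 112 mL = 9.875 mcg/mL = 9875 ng/mL
Rate = 101558.4 ng/hr ÷ 9875 ng/mL = 10.28439 mL/hr
Volume infused = 10.28439 mL/hr × 7.1 hr = 73.0192 mL
Volume remaining = 112 − 73.0192 = 38.9808 mL
Drug remaining = 38.9808 mL × 9875 ng/mL = 384935.4 ng = 384.9354 mcg

385 mcg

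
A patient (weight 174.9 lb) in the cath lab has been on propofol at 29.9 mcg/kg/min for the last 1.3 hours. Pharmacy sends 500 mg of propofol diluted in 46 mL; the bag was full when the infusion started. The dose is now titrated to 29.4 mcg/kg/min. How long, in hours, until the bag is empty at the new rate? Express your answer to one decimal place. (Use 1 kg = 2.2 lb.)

2.2 hours

Initial rate:
Weight = 174.9 lb ÷ 2.2 lb/kg = 79.5 kg
Dose = 29.9 mcg/kg/min × 79.5 kg = 2377.05 mcg/min
2377.05 mcg/min × 60 min/hr = 142623 mcg/hr
Concentration = 500 mg ÷ 46 mL = 10.86957 mg/mL = 10869.57 mcg/mL
Rate = 142623 mcg/hr ÷ 10869.57 mcg/mL = 13.12132 mL/hr
Volume infused so far = 13.12132 mL/hr × 1.3 hr = 17.05771 mL
Volume remaining = 46 − 17.05771 = 28.94229 mL
New rate:
Dose = 29.4 mcg/kg/min × 79.5 kg = 2337.3 mcg/min
2337.3 mcg/min × 60 min/hr = 140238 mcg/hr
Rate = 140238 mcg/hr ÷ 10869.57 mcg/mL = 12.9019 mL/hr
Time remaining = 28.94229 mL ÷ 12.9019 mL/hr = 2.243259 hr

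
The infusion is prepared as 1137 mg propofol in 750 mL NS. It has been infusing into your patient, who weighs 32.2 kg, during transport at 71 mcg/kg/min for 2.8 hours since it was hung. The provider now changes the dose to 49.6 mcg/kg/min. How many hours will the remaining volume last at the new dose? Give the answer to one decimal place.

7.9 hours

Initial rate:
Dose = 71 mcg/kg/min × 32.2 kg = 2286.2 mcg/min
2286.2 mcg/min × 60 min/hr = 137172 mcg/hr
Concentration = 1137 mg ÷ 750 mL = 1.516 mg/mL = 1516 mcg/mL
Rate = 137172 mcg/hr ÷ 1516 mcg/mL = 90.48285 mL/hr
Volume infused so far = 90.48285 mL/hr × 2.8 hr = 253.352 mL
Volume remaining = 750 − 253.352 = 496.648 mL
New rate:
Dose = 49.6 mcg/kg/min × 32.2 kg = 1597.12 mcg/min
1597.12 mcg/min × 60 min/hr = 95827.2 mcg/hr
Rate = 95827.2 mcg/hr ÷ 1516 mcg/mL = 63.21055 mL/hr
Time remaining = 496.648 mL ÷ 63.21055 mL/hr = 7.857043 hr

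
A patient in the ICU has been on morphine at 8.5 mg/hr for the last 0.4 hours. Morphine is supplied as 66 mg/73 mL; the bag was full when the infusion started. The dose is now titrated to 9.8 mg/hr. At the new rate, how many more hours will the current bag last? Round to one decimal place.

Initial rate:
Concentration = 66 mg ÷ 73 mL = 0.9041096 mg/mL
Rate = 8.5 mg/hr ÷ 0.9041096 mg/mL = 9.401515 mL/hr
Volume infused so far = 9.401515 mL/hr × 0.4 hr = 3.760606 mL
Volume remaining = 73 − 3.760606 = 69.23939 mL
New rate:
Rate = 9.8 mg/hr ÷ 0.9041096 mg/mL = 10.83939 mL/hr
Time remaining = 69.23939 mL ÷ 10.83939 mL/hr = 6.387755 hr

6.4 hours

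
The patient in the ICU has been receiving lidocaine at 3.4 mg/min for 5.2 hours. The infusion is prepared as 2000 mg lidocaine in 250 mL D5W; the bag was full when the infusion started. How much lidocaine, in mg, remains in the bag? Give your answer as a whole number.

939 mg

3.4 mg/min × 60 min/hr = 204 mg/hr
Concentration = 2000 mg ÷ 250 mL = 8 mg/mL
Rate = 204 mg/hr ÷ 8 mg/mL = 25.5 mL/hr
Volume infused = 25.5 mL/hr × 5.2 hr = 132.6 mL
Volume remaining = 250 − 132.6 = 117.4 mL
Drug remaining = 117.4 mL × 8 mg/mL = 939.2 mg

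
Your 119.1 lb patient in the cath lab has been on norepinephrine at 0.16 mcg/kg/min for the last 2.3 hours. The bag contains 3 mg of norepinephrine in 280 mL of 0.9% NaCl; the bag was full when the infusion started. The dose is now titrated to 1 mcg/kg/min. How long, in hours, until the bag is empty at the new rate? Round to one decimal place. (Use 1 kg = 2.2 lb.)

0.6 hours

Initial rate:
Weight = 119.1 lb ÷ 2.2 lb/kg = 54.13636 kg
Dose = 0.16 mcg/kg/min × 54.13636 kg = 8.661818 mcg/min
8.661818 mcg/min × 60 min/hr = 519.7091 mcg/hr
Concentration = 3 mg ÷ 280 mL = 0.01071429 mg/mL = 10.71429 mcg/mL
Rate = 519.7091 mcg/hr ÷ 10.71429 mcg/mL = 48.50618 mL/hr
Volume infused so far = 48.50618 mL/hr × 2.3 hr = 111.5642 mL
Volume remaining = 280 − 111.5642 = 168.4358 mL
New rate:
Dose = 1 mcg/kg/min × 54.13636 kg = 54.13636 mcg/min
54.13636 mcg/min × 60 min/hr = 3248.182 mcg/hr
Rate = 3248.182 mcg/hr ÷ 10.71429 mcg/mL = 303.1636 mL/hr
Time remaining = 168.4358 mL ÷ 303.1636 mL/hr = 0.5555936 hr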